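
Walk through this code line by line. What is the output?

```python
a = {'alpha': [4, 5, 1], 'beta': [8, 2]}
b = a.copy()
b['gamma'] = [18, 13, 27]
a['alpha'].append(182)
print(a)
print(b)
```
{'alpha': [4, 5, 1, 182], 'beta': [8, 2]}
{'alpha': [4, 5, 1, 182], 'beta': [8, 2], 'gamma': [18, 13, 27]}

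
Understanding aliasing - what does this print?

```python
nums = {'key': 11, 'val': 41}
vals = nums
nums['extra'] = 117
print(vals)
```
{'key': 11, 'val': 41, 'extra': 117}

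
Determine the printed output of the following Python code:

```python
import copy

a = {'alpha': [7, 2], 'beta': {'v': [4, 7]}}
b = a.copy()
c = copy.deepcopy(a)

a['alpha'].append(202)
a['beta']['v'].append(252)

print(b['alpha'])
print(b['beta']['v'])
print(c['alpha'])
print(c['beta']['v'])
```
[7, 2, 202]
[4, 7, 252]
[7, 2]
[4, 7]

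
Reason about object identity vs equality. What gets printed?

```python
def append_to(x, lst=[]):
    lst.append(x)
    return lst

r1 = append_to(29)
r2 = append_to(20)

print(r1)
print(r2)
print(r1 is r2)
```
[29, 20]
[29, 20]
True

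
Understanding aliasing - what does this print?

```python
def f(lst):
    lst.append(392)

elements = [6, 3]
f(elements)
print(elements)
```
[6, 3, 392]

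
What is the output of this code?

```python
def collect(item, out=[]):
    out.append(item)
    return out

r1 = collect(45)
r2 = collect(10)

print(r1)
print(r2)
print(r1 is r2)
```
[45, 10]
[45, 10]
True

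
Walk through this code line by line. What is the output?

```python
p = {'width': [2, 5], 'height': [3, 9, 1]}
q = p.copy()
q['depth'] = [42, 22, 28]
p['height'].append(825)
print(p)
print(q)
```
{'width': [2, 5], 'height': [3, 9, 1, 825]}
{'width': [2, 5], 'height': [3, 9, 1, 825], 'depth': [42, 22, 28]}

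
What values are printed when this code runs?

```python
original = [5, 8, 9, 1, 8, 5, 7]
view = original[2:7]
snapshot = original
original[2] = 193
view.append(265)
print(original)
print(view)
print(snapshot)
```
[5, 8, 193, 1, 8, 5, 7]
[9, 1, 8, 5, 7, 265]
[5, 8, 193, 1, 8, 5, 7]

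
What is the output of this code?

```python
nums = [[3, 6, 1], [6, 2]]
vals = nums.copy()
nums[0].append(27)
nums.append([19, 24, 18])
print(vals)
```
[[3, 6, 1, 27], [6, 2]]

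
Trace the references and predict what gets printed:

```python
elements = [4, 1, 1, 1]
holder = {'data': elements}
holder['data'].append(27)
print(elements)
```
[4, 1, 1, 1, 27]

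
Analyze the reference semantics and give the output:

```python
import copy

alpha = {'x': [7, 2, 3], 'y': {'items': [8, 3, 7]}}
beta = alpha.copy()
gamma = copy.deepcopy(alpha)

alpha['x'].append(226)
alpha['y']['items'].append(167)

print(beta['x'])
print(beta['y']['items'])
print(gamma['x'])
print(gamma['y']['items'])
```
[7, 2, 3, 226]
[8, 3, 7, 167]
[7, 2, 3]
[8, 3, 7]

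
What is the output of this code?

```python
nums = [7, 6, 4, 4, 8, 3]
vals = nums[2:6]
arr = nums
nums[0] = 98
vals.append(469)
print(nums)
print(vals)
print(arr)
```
[98, 6, 4, 4, 8, 3]
[4, 4, 8, 3, 469]
[98, 6, 4, 4, 8, 3]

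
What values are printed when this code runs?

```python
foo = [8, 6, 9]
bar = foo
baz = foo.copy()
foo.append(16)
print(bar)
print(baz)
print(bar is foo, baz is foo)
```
[8, 6, 9, 16]
[8, 6, 9]
True False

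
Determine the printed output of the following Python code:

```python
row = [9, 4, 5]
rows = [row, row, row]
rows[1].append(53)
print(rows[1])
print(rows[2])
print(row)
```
[9, 4, 5, 53]
[9, 4, 5, 53]
[9, 4, 5, 53]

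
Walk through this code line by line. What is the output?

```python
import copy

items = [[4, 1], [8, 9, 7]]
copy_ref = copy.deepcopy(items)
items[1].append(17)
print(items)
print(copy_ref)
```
[[4, 1], [8, 9, 7, 17]]
[[4, 1], [8, 9, 7]]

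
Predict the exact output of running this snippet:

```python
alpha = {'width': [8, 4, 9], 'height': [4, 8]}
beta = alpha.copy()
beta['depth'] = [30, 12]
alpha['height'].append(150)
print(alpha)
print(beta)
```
{'width': [8, 4, 9], 'height': [4, 8, 150]}
{'width': [8, 4, 9], 'height': [4, 8, 150], 'depth': [30, 12]}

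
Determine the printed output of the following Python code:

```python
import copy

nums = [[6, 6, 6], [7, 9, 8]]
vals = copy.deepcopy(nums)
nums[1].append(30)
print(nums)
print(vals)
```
[[6, 6, 6], [7, 9, 8, 30]]
[[6, 6, 6], [7, 9, 8]]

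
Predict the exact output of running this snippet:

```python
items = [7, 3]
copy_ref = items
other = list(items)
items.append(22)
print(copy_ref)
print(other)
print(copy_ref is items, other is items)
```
[7, 3, 22]
[7, 3]
True False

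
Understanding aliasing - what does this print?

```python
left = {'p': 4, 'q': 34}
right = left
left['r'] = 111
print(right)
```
{'p': 4, 'q': 34, 'r': 111}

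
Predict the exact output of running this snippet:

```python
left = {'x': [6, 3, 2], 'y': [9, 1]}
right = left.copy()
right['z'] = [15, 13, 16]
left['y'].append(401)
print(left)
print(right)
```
{'x': [6, 3, 2], 'y': [9, 1, 401]}
{'x': [6, 3, 2], 'y': [9, 1, 401], 'z': [15, 13, 16]}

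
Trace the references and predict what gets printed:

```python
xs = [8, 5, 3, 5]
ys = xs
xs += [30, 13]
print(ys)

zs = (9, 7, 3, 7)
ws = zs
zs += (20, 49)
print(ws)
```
[8, 5, 3, 5, 30, 13]
(9, 7, 3, 7)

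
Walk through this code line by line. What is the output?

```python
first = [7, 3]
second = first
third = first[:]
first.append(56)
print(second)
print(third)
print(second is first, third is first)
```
[7, 3, 56]
[7, 3]
True False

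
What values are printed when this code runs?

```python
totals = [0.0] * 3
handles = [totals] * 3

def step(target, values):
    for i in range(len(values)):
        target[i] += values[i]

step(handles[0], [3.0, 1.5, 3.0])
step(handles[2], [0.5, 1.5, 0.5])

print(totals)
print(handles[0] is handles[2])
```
[3.5, 3.0, 3.5]
True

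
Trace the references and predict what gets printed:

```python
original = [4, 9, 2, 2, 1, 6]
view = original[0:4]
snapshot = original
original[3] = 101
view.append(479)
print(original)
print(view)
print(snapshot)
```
[4, 9, 2, 101, 1, 6]
[4, 9, 2, 2, 479]
[4, 9, 2, 101, 1, 6]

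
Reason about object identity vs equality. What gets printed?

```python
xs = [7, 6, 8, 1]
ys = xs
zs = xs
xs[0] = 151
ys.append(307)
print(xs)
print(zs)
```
[151, 6, 8, 1, 307]
[151, 6, 8, 1, 307]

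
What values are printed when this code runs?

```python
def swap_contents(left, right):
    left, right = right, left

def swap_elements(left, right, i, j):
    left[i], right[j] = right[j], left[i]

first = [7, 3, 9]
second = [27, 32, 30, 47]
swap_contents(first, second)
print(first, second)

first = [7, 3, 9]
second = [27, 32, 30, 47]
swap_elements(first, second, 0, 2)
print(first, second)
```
[7, 3, 9] [27, 32, 30, 47]
[30, 3, 9] [27, 32, 7, 47]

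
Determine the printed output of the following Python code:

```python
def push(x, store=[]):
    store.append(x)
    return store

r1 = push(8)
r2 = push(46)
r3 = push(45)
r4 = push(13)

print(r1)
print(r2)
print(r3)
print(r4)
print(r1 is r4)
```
[8, 46, 45, 13]
[8, 46, 45, 13]
[8, 46, 45, 13]
[8, 46, 45, 13]
True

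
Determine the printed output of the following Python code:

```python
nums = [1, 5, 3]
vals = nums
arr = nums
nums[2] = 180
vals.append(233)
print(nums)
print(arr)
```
[1, 5, 180, 233]
[1, 5, 180, 233]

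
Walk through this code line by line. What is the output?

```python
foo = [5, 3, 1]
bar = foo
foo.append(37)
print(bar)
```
[5, 3, 1, 37]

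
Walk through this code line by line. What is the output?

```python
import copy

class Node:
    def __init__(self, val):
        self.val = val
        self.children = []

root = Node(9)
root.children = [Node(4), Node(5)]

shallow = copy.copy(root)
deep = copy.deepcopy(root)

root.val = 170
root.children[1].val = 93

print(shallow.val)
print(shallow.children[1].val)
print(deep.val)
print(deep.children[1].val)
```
9
93
9
5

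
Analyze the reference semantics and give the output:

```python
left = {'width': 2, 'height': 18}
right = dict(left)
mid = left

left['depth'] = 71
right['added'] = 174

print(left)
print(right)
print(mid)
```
{'width': 2, 'height': 18, 'depth': 71}
{'width': 2, 'height': 18, 'added': 174}
{'width': 2, 'height': 18, 'depth': 71}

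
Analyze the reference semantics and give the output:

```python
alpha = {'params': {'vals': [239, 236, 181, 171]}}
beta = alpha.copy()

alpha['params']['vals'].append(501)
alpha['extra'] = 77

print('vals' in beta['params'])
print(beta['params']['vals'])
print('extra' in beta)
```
True
[239, 236, 181, 171, 501]
False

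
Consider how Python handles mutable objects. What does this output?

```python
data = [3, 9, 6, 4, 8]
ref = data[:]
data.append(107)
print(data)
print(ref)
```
[3, 9, 6, 4, 8, 107]
[3, 9, 6, 4, 8]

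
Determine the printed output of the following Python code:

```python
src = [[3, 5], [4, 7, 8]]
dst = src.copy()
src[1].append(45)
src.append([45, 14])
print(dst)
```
[[3, 5], [4, 7, 8, 45]]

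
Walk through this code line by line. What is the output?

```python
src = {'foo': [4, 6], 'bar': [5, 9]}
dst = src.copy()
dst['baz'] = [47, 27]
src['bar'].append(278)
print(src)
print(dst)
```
{'foo': [4, 6], 'bar': [5, 9, 278]}
{'foo': [4, 6], 'bar': [5, 9, 278], 'baz': [47, 27]}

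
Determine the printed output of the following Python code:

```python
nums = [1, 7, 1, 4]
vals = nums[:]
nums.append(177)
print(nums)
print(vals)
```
[1, 7, 1, 4, 177]
[1, 7, 1, 4]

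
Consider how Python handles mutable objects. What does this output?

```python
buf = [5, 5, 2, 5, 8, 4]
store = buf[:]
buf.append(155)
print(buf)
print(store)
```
[5, 5, 2, 5, 8, 4, 155]
[5, 5, 2, 5, 8, 4]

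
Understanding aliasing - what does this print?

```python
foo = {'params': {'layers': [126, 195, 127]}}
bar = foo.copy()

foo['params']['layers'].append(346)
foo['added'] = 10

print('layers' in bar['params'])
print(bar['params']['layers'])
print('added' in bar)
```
True
[126, 195, 127, 346]
False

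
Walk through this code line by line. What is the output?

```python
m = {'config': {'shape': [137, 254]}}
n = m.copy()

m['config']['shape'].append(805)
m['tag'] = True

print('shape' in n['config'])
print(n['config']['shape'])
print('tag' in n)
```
True
[137, 254, 805]
False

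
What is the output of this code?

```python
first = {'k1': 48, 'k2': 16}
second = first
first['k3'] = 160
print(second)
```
{'k1': 48, 'k2': 16, 'k3': 160}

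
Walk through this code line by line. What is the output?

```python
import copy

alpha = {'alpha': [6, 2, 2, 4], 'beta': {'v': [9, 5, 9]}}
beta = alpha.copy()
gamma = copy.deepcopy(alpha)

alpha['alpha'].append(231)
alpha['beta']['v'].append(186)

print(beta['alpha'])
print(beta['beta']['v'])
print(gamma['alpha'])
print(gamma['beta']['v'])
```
[6, 2, 2, 4, 231]
[9, 5, 9, 186]
[6, 2, 2, 4]
[9, 5, 9]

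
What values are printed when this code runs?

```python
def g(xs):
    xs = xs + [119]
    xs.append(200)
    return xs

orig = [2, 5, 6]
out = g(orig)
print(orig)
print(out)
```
[2, 5, 6]
[2, 5, 6, 119, 200]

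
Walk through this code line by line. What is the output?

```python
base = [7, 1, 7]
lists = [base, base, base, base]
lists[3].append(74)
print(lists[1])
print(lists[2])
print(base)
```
[7, 1, 7, 74]
[7, 1, 7, 74]
[7, 1, 7, 74]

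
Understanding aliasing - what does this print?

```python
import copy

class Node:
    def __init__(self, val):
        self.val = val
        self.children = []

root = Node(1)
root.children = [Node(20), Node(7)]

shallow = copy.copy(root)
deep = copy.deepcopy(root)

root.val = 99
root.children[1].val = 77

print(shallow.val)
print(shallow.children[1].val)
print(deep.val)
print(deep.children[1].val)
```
1
77
1
7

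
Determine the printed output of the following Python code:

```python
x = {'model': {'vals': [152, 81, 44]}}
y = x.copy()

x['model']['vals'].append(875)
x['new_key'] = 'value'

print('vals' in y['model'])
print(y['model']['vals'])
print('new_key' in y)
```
True
[152, 81, 44, 875]
False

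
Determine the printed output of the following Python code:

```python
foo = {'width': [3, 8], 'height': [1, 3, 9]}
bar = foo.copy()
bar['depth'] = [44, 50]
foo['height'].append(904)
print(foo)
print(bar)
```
{'width': [3, 8], 'height': [1, 3, 9, 904]}
{'width': [3, 8], 'height': [1, 3, 9, 904], 'depth': [44, 50]}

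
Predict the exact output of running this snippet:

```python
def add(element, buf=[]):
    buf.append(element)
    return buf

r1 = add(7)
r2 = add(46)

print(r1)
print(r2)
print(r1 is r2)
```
[7, 46]
[7, 46]
True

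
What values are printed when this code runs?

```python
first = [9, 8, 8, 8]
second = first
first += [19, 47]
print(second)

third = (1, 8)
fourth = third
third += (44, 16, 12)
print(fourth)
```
[9, 8, 8, 8, 19, 47]
(1, 8)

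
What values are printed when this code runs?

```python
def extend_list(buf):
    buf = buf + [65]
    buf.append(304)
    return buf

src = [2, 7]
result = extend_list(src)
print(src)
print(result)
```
[2, 7]
[2, 7, 65, 304]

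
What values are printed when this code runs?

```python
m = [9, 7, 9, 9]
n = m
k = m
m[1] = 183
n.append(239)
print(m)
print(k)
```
[9, 183, 9, 9, 239]
[9, 183, 9, 9, 239]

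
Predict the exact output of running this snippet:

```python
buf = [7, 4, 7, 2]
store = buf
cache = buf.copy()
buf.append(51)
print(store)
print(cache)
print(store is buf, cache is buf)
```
[7, 4, 7, 2, 51]
[7, 4, 7, 2]
True False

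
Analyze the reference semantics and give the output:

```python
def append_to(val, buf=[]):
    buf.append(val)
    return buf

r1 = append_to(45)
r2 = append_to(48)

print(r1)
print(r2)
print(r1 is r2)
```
[45, 48]
[45, 48]
True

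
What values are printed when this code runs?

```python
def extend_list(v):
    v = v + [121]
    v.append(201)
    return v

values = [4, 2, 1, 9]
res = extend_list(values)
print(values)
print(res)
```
[4, 2, 1, 9]
[4, 2, 1, 9, 121, 201]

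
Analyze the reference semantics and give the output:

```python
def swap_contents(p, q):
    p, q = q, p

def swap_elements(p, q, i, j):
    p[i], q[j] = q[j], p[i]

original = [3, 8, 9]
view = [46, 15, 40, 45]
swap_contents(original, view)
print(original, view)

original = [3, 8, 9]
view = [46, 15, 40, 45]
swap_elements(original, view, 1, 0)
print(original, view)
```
[3, 8, 9] [46, 15, 40, 45]
[3, 46, 9] [8, 15, 40, 45]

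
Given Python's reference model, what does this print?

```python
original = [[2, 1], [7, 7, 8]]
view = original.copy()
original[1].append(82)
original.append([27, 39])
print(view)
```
[[2, 1], [7, 7, 8, 82]]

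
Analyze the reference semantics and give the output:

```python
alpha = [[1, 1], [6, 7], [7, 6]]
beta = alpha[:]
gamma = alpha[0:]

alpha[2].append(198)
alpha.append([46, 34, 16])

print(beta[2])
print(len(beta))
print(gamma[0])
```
[7, 6, 198]
3
[1, 1]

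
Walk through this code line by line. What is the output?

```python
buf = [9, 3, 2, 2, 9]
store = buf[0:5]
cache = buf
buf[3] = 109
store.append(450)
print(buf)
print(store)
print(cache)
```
[9, 3, 2, 109, 9]
[9, 3, 2, 2, 9, 450]
[9, 3, 2, 109, 9]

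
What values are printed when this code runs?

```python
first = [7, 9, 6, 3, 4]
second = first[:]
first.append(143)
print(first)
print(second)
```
[7, 9, 6, 3, 4, 143]
[7, 9, 6, 3, 4]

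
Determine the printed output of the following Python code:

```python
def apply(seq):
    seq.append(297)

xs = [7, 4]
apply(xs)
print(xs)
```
[7, 4, 297]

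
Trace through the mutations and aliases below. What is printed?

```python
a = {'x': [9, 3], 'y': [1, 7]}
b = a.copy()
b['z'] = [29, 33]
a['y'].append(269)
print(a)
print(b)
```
{'x': [9, 3], 'y': [1, 7, 269]}
{'x': [9, 3], 'y': [1, 7, 269], 'z': [29, 33]}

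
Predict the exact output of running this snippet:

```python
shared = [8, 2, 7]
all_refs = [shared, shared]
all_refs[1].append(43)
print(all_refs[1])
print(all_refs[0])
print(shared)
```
[8, 2, 7, 43]
[8, 2, 7, 43]
[8, 2, 7, 43]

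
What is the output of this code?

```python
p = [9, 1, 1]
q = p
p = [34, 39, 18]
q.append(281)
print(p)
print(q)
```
[34, 39, 18]
[9, 1, 1, 281]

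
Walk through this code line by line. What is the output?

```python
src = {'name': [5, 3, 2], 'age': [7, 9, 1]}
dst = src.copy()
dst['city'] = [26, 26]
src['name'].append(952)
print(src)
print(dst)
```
{'name': [5, 3, 2, 952], 'age': [7, 9, 1]}
{'name': [5, 3, 2, 952], 'age': [7, 9, 1], 'city': [26, 26]}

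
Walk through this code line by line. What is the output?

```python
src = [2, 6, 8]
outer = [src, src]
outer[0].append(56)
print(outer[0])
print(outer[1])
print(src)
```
[2, 6, 8, 56]
[2, 6, 8, 56]
[2, 6, 8, 56]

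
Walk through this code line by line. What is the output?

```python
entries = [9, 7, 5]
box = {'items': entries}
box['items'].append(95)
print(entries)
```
[9, 7, 5, 95]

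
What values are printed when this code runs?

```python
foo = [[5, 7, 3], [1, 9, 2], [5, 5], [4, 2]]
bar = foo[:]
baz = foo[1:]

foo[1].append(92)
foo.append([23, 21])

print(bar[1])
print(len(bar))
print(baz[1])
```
[1, 9, 2, 92]
4
[5, 5]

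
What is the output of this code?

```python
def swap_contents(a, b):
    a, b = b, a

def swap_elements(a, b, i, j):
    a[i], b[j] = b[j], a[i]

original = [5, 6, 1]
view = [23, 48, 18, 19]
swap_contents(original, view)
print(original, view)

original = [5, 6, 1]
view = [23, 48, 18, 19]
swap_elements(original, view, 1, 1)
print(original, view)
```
[5, 6, 1] [23, 48, 18, 19]
[5, 48, 1] [23, 6, 18, 19]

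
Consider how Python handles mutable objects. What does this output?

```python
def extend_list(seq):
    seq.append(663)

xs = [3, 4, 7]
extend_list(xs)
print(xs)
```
[3, 4, 7, 663]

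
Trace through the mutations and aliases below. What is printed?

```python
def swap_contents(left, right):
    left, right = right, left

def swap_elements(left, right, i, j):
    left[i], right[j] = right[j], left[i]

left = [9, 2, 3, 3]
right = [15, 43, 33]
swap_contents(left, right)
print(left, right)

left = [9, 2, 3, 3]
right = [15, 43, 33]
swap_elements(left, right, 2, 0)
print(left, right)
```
[9, 2, 3, 3] [15, 43, 33]
[9, 2, 15, 3] [3, 43, 33]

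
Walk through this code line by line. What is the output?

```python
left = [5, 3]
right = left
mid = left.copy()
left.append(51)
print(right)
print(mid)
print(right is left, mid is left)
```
[5, 3, 51]
[5, 3]
True False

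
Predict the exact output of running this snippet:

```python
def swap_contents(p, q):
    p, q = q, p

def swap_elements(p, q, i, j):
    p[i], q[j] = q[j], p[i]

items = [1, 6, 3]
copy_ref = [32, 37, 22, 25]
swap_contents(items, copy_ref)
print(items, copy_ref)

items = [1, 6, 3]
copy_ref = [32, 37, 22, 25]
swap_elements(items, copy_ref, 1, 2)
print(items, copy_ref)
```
[1, 6, 3] [32, 37, 22, 25]
[1, 22, 3] [32, 37, 6, 25]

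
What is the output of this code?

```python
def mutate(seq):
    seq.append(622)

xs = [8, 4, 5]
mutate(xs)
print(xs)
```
[8, 4, 5, 622]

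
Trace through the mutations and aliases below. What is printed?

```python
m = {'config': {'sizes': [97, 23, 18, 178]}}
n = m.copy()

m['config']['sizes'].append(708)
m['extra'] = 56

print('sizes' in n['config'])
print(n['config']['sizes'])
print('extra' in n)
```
True
[97, 23, 18, 178, 708]
False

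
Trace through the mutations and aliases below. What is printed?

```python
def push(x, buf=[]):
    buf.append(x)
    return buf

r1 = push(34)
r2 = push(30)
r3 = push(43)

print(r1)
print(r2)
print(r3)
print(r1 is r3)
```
[34, 30, 43]
[34, 30, 43]
[34, 30, 43]
True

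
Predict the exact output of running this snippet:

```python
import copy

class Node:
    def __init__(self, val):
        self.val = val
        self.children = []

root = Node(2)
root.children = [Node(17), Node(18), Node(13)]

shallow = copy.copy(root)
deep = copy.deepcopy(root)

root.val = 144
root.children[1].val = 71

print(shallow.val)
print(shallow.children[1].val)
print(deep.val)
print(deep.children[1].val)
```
2
71
2
18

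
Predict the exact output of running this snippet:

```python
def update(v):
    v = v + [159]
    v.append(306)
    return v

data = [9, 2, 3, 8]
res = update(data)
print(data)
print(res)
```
[9, 2, 3, 8]
[9, 2, 3, 8, 159, 306]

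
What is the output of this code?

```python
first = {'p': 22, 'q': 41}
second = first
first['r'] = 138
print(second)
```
{'p': 22, 'q': 41, 'r': 138}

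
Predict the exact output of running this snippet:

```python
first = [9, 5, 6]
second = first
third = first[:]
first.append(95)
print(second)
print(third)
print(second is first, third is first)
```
[9, 5, 6, 95]
[9, 5, 6]
True False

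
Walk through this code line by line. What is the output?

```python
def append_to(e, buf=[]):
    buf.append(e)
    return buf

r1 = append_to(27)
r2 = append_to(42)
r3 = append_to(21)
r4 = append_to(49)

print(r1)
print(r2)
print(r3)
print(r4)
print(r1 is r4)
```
[27, 42, 21, 49]
[27, 42, 21, 49]
[27, 42, 21, 49]
[27, 42, 21, 49]
True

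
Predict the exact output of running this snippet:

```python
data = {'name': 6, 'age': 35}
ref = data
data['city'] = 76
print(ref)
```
{'name': 6, 'age': 35, 'city': 76}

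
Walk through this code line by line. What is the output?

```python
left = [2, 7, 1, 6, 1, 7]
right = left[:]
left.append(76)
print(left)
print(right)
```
[2, 7, 1, 6, 1, 7, 76]
[2, 7, 1, 6, 1, 7]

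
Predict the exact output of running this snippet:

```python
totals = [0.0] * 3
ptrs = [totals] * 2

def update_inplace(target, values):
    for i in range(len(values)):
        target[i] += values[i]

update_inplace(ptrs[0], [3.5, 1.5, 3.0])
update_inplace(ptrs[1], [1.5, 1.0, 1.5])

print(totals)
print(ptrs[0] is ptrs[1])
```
[5.0, 2.5, 4.5]
True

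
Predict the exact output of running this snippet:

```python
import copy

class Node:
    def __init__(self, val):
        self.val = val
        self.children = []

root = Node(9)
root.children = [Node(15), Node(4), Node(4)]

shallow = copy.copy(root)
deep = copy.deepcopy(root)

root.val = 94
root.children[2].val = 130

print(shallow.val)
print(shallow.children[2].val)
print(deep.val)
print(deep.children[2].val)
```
9
130
9
4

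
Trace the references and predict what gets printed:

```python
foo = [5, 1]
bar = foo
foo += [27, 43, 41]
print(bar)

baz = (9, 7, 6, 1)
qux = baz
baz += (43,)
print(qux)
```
[5, 1, 27, 43, 41]
(9, 7, 6, 1)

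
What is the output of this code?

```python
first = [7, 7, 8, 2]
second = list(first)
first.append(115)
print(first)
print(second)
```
[7, 7, 8, 2, 115]
[7, 7, 8, 2]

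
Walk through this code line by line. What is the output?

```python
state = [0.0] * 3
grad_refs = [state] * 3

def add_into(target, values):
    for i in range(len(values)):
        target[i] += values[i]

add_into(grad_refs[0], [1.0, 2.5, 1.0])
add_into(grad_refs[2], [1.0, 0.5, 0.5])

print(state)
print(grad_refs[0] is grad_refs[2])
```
[2.0, 3.0, 1.5]
True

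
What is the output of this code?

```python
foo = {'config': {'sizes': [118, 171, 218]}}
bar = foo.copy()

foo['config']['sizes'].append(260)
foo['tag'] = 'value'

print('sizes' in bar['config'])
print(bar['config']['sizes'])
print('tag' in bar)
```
True
[118, 171, 218, 260]
False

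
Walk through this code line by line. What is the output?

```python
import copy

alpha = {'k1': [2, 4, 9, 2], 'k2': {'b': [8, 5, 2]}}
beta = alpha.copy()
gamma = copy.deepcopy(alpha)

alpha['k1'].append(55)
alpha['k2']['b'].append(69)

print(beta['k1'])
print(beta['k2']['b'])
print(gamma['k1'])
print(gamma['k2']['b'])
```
[2, 4, 9, 2, 55]
[8, 5, 2, 69]
[2, 4, 9, 2]
[8, 5, 2]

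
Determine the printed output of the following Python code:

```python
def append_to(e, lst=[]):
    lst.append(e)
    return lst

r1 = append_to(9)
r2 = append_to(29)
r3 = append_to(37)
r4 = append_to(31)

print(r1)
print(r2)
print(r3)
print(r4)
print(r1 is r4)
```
[9, 29, 37, 31]
[9, 29, 37, 31]
[9, 29, 37, 31]
[9, 29, 37, 31]
True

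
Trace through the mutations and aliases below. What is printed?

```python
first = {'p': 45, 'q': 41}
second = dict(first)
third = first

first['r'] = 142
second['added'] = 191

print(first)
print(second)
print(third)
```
{'p': 45, 'q': 41, 'r': 142}
{'p': 45, 'q': 41, 'added': 191}
{'p': 45, 'q': 41, 'r': 142}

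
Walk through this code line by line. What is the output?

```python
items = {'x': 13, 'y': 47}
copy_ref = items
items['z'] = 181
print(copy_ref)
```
{'x': 13, 'y': 47, 'z': 181}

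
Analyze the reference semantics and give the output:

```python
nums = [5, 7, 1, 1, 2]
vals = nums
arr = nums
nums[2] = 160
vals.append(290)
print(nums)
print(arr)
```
[5, 7, 160, 1, 2, 290]
[5, 7, 160, 1, 2, 290]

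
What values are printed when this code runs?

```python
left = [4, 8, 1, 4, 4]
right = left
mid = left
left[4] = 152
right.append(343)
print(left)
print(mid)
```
[4, 8, 1, 4, 152, 343]
[4, 8, 1, 4, 152, 343]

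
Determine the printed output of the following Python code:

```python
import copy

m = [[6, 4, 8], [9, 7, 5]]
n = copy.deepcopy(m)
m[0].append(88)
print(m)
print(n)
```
[[6, 4, 8, 88], [9, 7, 5]]
[[6, 4, 8], [9, 7, 5]]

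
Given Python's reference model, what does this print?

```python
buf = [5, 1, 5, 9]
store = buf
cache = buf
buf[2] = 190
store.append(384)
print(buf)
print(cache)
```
[5, 1, 190, 9, 384]
[5, 1, 190, 9, 384]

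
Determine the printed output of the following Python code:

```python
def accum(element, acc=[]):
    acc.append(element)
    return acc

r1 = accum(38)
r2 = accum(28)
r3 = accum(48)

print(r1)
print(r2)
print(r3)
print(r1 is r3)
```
[38, 28, 48]
[38, 28, 48]
[38, 28, 48]
True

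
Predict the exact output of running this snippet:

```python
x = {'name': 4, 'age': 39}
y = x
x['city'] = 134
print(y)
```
{'name': 4, 'age': 39, 'city': 134}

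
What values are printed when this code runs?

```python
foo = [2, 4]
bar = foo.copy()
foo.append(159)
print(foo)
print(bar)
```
[2, 4, 159]
[2, 4]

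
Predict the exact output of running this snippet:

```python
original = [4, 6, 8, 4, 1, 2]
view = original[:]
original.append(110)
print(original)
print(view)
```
[4, 6, 8, 4, 1, 2, 110]
[4, 6, 8, 4, 1, 2]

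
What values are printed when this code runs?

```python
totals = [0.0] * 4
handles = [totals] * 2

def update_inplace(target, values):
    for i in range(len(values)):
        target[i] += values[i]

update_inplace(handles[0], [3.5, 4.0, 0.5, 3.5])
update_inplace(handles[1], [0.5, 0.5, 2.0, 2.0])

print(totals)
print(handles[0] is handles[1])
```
[4.0, 4.5, 2.5, 5.5]
True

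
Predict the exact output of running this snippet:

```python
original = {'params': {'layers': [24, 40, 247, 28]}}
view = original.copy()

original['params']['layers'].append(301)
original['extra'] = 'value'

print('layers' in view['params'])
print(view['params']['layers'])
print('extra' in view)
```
True
[24, 40, 247, 28, 301]
False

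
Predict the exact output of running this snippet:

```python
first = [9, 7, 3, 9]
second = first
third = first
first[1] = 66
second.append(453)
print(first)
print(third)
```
[9, 66, 3, 9, 453]
[9, 66, 3, 9, 453]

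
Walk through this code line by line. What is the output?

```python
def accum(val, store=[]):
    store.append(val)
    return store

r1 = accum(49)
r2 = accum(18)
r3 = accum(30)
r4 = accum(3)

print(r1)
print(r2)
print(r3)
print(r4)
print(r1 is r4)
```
[49, 18, 30, 3]
[49, 18, 30, 3]
[49, 18, 30, 3]
[49, 18, 30, 3]
True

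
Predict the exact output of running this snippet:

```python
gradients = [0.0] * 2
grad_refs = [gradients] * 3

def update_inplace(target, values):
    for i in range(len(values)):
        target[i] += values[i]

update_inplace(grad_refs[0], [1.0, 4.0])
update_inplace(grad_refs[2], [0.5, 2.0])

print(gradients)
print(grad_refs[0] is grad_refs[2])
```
[1.5, 6.0]
True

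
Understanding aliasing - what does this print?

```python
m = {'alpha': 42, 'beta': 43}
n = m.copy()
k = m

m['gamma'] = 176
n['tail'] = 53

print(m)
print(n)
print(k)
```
{'alpha': 42, 'beta': 43, 'gamma': 176}
{'alpha': 42, 'beta': 43, 'tail': 53}
{'alpha': 42, 'beta': 43, 'gamma': 176}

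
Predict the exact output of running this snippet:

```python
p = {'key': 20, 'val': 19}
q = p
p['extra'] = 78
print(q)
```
{'key': 20, 'val': 19, 'extra': 78}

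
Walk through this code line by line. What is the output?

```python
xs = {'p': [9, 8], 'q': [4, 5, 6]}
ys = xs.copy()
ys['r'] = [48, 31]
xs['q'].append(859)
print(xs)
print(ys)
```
{'p': [9, 8], 'q': [4, 5, 6, 859]}
{'p': [9, 8], 'q': [4, 5, 6, 859], 'r': [48, 31]}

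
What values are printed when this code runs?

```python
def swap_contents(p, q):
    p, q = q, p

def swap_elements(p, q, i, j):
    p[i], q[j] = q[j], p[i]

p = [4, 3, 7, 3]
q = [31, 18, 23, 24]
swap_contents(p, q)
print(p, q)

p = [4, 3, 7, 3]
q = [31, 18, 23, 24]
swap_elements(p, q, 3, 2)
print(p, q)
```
[4, 3, 7, 3] [31, 18, 23, 24]
[4, 3, 7, 23] [31, 18, 3, 24]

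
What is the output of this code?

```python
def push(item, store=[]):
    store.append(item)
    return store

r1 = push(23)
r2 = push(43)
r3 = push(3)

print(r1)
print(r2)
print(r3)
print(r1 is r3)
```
[23, 43, 3]
[23, 43, 3]
[23, 43, 3]
True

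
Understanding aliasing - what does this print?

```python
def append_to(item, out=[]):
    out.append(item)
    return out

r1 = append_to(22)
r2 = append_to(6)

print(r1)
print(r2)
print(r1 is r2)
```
[22, 6]
[22, 6]
True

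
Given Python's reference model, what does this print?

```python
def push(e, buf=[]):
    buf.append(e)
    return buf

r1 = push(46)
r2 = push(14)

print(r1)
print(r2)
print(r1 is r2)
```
[46, 14]
[46, 14]
True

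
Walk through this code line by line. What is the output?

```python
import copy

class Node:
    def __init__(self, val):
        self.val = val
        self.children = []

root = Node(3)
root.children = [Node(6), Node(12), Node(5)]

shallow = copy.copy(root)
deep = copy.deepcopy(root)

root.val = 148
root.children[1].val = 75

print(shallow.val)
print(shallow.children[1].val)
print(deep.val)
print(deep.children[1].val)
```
3
75
3
12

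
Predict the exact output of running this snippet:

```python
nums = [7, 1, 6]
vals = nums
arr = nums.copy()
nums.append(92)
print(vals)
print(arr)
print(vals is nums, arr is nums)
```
[7, 1, 6, 92]
[7, 1, 6]
True False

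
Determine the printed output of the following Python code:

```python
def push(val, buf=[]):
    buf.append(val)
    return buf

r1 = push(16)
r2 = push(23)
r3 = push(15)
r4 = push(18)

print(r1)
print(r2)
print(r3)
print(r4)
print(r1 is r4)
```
[16, 23, 15, 18]
[16, 23, 15, 18]
[16, 23, 15, 18]
[16, 23, 15, 18]
True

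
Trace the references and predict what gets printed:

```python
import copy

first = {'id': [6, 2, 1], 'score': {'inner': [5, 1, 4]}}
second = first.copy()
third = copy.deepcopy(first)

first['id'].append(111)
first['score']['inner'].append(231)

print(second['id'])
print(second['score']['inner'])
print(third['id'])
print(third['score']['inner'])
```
[6, 2, 1, 111]
[5, 1, 4, 231]
[6, 2, 1]
[5, 1, 4]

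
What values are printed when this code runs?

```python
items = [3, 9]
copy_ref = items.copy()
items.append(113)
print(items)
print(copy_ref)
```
[3, 9, 113]
[3, 9]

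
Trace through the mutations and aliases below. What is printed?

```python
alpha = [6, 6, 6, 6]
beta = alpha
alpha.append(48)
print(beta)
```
[6, 6, 6, 6, 48]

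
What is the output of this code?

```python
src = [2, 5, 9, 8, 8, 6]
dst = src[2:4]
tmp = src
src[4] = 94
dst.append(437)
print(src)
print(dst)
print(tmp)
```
[2, 5, 9, 8, 94, 6]
[9, 8, 437]
[2, 5, 9, 8, 94, 6]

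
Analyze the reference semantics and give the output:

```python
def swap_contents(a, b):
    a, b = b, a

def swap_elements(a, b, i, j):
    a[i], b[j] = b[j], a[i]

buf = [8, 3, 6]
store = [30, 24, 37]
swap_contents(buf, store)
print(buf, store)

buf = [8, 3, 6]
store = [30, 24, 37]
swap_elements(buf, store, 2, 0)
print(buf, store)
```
[8, 3, 6] [30, 24, 37]
[8, 3, 30] [6, 24, 37]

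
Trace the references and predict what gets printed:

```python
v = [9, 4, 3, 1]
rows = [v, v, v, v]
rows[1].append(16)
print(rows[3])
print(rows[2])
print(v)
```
[9, 4, 3, 1, 16]
[9, 4, 3, 1, 16]
[9, 4, 3, 1, 16]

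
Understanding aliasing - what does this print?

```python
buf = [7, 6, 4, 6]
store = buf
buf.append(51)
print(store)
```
[7, 6, 4, 6, 51]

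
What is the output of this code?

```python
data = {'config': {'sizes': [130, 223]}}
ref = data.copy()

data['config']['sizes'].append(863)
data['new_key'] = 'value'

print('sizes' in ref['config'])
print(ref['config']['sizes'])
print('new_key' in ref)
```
True
[130, 223, 863]
False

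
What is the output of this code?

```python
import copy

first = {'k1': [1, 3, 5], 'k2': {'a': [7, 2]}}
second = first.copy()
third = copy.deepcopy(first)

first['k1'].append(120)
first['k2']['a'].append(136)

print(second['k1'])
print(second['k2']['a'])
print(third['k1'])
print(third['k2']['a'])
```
[1, 3, 5, 120]
[7, 2, 136]
[1, 3, 5]
[7, 2]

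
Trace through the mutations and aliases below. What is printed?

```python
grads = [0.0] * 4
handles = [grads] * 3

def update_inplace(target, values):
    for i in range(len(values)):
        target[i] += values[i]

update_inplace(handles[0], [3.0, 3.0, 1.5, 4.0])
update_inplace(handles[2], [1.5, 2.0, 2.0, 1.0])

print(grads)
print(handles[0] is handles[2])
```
[4.5, 5.0, 3.5, 5.0]
True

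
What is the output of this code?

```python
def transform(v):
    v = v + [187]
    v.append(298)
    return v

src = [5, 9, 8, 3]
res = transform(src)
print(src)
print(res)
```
[5, 9, 8, 3]
[5, 9, 8, 3, 187, 298]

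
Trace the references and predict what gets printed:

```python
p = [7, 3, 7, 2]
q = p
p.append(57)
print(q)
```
[7, 3, 7, 2, 57]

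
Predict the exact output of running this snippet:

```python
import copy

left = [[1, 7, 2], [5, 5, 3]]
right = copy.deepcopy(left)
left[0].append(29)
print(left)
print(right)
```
[[1, 7, 2, 29], [5, 5, 3]]
[[1, 7, 2], [5, 5, 3]]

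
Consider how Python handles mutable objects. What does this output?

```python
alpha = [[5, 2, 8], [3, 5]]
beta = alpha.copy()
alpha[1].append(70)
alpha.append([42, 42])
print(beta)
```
[[5, 2, 8], [3, 5, 70]]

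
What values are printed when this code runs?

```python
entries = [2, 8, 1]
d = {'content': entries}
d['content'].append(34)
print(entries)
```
[2, 8, 1, 34]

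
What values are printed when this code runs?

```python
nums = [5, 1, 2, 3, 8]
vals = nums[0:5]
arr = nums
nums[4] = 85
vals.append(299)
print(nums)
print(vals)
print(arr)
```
[5, 1, 2, 3, 85]
[5, 1, 2, 3, 8, 299]
[5, 1, 2, 3, 85]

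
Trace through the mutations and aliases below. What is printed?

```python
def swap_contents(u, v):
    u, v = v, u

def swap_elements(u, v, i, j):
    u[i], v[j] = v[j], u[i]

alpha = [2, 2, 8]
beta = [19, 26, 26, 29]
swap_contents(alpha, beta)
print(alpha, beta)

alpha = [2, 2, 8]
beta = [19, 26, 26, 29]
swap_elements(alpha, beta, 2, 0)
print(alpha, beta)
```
[2, 2, 8] [19, 26, 26, 29]
[2, 2, 19] [8, 26, 26, 29]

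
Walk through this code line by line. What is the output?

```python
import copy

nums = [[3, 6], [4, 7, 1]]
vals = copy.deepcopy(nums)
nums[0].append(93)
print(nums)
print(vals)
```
[[3, 6, 93], [4, 7, 1]]
[[3, 6], [4, 7, 1]]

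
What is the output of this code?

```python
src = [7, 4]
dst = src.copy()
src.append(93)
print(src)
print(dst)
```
[7, 4, 93]
[7, 4]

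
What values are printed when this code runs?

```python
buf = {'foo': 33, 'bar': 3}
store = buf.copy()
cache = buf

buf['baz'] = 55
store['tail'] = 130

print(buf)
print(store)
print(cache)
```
{'foo': 33, 'bar': 3, 'baz': 55}
{'foo': 33, 'bar': 3, 'tail': 130}
{'foo': 33, 'bar': 3, 'baz': 55}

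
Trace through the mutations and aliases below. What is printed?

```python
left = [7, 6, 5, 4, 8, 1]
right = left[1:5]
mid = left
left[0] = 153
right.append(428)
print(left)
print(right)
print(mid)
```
[153, 6, 5, 4, 8, 1]
[6, 5, 4, 8, 428]
[153, 6, 5, 4, 8, 1]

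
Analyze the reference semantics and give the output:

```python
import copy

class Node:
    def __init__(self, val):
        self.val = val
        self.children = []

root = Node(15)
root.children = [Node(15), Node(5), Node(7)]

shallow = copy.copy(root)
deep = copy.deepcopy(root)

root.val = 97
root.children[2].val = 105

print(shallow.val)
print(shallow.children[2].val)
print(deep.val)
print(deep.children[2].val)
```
15
105
15
7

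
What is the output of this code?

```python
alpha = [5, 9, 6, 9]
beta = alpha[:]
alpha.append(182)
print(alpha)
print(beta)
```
[5, 9, 6, 9, 182]
[5, 9, 6, 9]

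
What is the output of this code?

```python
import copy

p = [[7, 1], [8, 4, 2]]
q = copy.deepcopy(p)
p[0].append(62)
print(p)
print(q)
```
[[7, 1, 62], [8, 4, 2]]
[[7, 1], [8, 4, 2]]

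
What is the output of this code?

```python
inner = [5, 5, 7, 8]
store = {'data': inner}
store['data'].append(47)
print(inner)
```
[5, 5, 7, 8, 47]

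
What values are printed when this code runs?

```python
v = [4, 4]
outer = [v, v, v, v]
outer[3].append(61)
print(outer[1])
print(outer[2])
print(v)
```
[4, 4, 61]
[4, 4, 61]
[4, 4, 61]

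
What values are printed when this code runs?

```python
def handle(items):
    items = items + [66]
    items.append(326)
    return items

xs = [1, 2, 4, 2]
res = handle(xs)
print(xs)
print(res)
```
[1, 2, 4, 2]
[1, 2, 4, 2, 66, 326]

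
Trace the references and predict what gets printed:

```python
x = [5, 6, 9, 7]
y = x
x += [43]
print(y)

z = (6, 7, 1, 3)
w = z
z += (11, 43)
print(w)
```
[5, 6, 9, 7, 43]
(6, 7, 1, 3)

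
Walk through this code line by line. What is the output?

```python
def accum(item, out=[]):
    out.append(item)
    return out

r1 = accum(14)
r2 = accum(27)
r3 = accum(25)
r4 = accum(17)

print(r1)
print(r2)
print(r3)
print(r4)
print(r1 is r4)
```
[14, 27, 25, 17]
[14, 27, 25, 17]
[14, 27, 25, 17]
[14, 27, 25, 17]
True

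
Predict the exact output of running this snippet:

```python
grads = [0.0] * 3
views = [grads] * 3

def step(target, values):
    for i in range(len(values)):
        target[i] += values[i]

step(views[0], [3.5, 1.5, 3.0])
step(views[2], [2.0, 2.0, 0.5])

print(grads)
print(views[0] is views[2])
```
[5.5, 3.5, 3.5]
True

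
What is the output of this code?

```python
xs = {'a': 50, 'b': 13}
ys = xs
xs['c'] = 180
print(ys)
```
{'a': 50, 'b': 13, 'c': 180}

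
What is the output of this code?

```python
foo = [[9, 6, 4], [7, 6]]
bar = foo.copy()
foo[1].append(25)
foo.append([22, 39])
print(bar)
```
[[9, 6, 4], [7, 6, 25]]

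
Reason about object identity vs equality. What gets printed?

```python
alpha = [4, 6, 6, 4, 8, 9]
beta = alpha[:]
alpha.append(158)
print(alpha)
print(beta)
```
[4, 6, 6, 4, 8, 9, 158]
[4, 6, 6, 4, 8, 9]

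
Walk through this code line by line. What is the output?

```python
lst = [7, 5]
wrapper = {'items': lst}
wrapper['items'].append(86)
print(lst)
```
[7, 5, 86]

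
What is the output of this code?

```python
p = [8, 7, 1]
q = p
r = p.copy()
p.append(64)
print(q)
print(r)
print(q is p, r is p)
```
[8, 7, 1, 64]
[8, 7, 1]
True False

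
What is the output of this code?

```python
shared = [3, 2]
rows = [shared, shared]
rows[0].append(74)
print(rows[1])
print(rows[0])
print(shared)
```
[3, 2, 74]
[3, 2, 74]
[3, 2, 74]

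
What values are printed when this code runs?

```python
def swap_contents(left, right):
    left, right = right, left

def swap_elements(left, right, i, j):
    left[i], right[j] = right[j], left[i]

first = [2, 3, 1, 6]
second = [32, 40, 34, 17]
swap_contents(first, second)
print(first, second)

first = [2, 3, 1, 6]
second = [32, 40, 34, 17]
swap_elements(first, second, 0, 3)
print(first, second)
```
[2, 3, 1, 6] [32, 40, 34, 17]
[17, 3, 1, 6] [32, 40, 34, 2]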